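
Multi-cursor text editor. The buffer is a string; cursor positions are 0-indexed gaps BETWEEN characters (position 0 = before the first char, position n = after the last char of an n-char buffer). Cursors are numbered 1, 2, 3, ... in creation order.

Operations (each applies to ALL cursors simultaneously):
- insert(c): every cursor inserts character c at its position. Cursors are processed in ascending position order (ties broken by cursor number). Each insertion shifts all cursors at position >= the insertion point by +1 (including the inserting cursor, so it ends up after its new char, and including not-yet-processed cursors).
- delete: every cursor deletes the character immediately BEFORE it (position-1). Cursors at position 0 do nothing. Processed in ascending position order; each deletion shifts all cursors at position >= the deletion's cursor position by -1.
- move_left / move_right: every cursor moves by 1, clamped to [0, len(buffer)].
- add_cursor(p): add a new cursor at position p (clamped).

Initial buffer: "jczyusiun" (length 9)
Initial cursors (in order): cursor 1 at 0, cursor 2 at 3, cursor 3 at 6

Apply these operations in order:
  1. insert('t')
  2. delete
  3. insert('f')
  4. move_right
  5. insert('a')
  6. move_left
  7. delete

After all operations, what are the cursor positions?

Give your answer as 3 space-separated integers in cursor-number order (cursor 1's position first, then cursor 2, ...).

Answer: 1 5 9

Derivation:
After op 1 (insert('t')): buffer="tjcztyustiun" (len 12), cursors c1@1 c2@5 c3@9, authorship 1...2...3...
After op 2 (delete): buffer="jczyusiun" (len 9), cursors c1@0 c2@3 c3@6, authorship .........
After op 3 (insert('f')): buffer="fjczfyusfiun" (len 12), cursors c1@1 c2@5 c3@9, authorship 1...2...3...
After op 4 (move_right): buffer="fjczfyusfiun" (len 12), cursors c1@2 c2@6 c3@10, authorship 1...2...3...
After op 5 (insert('a')): buffer="fjaczfyausfiaun" (len 15), cursors c1@3 c2@8 c3@13, authorship 1.1..2.2..3.3..
After op 6 (move_left): buffer="fjaczfyausfiaun" (len 15), cursors c1@2 c2@7 c3@12, authorship 1.1..2.2..3.3..
After op 7 (delete): buffer="faczfausfaun" (len 12), cursors c1@1 c2@5 c3@9, authorship 11..22..33..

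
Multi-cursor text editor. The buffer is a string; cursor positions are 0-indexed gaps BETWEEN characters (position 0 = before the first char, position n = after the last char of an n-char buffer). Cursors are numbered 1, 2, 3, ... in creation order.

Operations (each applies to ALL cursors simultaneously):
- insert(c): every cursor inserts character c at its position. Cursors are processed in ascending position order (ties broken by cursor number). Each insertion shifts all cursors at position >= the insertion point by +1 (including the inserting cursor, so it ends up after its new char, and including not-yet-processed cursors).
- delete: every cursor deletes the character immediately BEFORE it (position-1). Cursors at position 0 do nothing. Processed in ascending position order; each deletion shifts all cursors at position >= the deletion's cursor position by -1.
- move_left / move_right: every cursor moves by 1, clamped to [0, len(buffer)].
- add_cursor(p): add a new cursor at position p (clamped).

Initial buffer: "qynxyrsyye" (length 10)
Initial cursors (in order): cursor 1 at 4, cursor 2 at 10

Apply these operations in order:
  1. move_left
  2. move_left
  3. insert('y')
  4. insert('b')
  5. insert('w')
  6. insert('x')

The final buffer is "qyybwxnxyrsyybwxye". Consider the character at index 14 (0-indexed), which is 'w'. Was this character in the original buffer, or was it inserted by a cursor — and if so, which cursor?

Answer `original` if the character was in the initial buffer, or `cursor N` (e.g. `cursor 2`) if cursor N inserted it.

After op 1 (move_left): buffer="qynxyrsyye" (len 10), cursors c1@3 c2@9, authorship ..........
After op 2 (move_left): buffer="qynxyrsyye" (len 10), cursors c1@2 c2@8, authorship ..........
After op 3 (insert('y')): buffer="qyynxyrsyyye" (len 12), cursors c1@3 c2@10, authorship ..1......2..
After op 4 (insert('b')): buffer="qyybnxyrsyybye" (len 14), cursors c1@4 c2@12, authorship ..11......22..
After op 5 (insert('w')): buffer="qyybwnxyrsyybwye" (len 16), cursors c1@5 c2@14, authorship ..111......222..
After op 6 (insert('x')): buffer="qyybwxnxyrsyybwxye" (len 18), cursors c1@6 c2@16, authorship ..1111......2222..
Authorship (.=original, N=cursor N): . . 1 1 1 1 . . . . . . 2 2 2 2 . .
Index 14: author = 2

Answer: cursor 2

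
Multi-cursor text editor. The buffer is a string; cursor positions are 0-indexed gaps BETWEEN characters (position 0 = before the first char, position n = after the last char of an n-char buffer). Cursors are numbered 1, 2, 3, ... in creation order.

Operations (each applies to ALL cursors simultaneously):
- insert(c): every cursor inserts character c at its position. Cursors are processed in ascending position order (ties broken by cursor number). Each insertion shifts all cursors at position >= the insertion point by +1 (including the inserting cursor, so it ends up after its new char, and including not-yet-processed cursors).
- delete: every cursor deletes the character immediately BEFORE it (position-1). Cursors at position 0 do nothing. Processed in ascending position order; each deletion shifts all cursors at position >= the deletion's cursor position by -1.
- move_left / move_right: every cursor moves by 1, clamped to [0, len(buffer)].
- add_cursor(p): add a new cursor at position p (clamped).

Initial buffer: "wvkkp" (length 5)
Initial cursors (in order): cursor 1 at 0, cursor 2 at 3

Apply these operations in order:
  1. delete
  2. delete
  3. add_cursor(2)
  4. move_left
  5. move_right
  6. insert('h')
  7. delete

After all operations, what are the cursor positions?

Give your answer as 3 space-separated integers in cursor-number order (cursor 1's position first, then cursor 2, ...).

Answer: 1 1 2

Derivation:
After op 1 (delete): buffer="wvkp" (len 4), cursors c1@0 c2@2, authorship ....
After op 2 (delete): buffer="wkp" (len 3), cursors c1@0 c2@1, authorship ...
After op 3 (add_cursor(2)): buffer="wkp" (len 3), cursors c1@0 c2@1 c3@2, authorship ...
After op 4 (move_left): buffer="wkp" (len 3), cursors c1@0 c2@0 c3@1, authorship ...
After op 5 (move_right): buffer="wkp" (len 3), cursors c1@1 c2@1 c3@2, authorship ...
After op 6 (insert('h')): buffer="whhkhp" (len 6), cursors c1@3 c2@3 c3@5, authorship .12.3.
After op 7 (delete): buffer="wkp" (len 3), cursors c1@1 c2@1 c3@2, authorship ...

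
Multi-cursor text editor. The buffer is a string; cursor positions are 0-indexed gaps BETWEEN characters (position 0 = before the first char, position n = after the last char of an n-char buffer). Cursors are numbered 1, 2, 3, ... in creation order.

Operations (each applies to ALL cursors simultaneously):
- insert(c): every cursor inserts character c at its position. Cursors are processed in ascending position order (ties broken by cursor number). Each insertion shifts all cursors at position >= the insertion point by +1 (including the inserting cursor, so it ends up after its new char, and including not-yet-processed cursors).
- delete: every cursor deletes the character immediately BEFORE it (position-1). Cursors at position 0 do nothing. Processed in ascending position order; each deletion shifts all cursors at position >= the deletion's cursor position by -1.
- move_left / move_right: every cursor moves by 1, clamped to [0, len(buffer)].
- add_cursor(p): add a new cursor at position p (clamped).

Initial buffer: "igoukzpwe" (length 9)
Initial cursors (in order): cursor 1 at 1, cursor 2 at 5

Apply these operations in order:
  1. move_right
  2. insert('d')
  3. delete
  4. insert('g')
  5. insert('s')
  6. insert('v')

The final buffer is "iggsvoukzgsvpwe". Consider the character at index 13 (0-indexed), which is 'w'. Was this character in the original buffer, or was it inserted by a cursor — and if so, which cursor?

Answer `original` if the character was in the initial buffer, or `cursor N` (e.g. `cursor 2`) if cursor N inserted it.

Answer: original

Derivation:
After op 1 (move_right): buffer="igoukzpwe" (len 9), cursors c1@2 c2@6, authorship .........
After op 2 (insert('d')): buffer="igdoukzdpwe" (len 11), cursors c1@3 c2@8, authorship ..1....2...
After op 3 (delete): buffer="igoukzpwe" (len 9), cursors c1@2 c2@6, authorship .........
After op 4 (insert('g')): buffer="iggoukzgpwe" (len 11), cursors c1@3 c2@8, authorship ..1....2...
After op 5 (insert('s')): buffer="iggsoukzgspwe" (len 13), cursors c1@4 c2@10, authorship ..11....22...
After op 6 (insert('v')): buffer="iggsvoukzgsvpwe" (len 15), cursors c1@5 c2@12, authorship ..111....222...
Authorship (.=original, N=cursor N): . . 1 1 1 . . . . 2 2 2 . . .
Index 13: author = original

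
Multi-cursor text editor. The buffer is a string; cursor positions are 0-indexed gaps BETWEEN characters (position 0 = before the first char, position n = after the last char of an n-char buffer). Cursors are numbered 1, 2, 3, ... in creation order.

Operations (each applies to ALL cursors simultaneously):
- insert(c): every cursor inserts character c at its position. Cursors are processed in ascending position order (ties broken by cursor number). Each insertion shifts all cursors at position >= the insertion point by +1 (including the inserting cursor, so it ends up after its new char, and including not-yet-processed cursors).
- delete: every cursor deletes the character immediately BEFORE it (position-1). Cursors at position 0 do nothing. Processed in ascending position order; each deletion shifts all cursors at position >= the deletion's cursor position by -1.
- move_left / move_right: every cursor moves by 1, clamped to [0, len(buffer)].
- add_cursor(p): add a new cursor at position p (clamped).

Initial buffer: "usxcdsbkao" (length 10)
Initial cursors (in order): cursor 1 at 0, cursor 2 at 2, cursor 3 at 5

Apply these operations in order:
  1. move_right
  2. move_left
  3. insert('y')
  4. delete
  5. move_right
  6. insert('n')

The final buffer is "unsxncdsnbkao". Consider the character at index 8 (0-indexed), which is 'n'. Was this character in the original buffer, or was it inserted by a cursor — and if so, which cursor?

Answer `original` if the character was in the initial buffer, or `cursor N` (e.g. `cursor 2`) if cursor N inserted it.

Answer: cursor 3

Derivation:
After op 1 (move_right): buffer="usxcdsbkao" (len 10), cursors c1@1 c2@3 c3@6, authorship ..........
After op 2 (move_left): buffer="usxcdsbkao" (len 10), cursors c1@0 c2@2 c3@5, authorship ..........
After op 3 (insert('y')): buffer="yusyxcdysbkao" (len 13), cursors c1@1 c2@4 c3@8, authorship 1..2...3.....
After op 4 (delete): buffer="usxcdsbkao" (len 10), cursors c1@0 c2@2 c3@5, authorship ..........
After op 5 (move_right): buffer="usxcdsbkao" (len 10), cursors c1@1 c2@3 c3@6, authorship ..........
After op 6 (insert('n')): buffer="unsxncdsnbkao" (len 13), cursors c1@2 c2@5 c3@9, authorship .1..2...3....
Authorship (.=original, N=cursor N): . 1 . . 2 . . . 3 . . . .
Index 8: author = 3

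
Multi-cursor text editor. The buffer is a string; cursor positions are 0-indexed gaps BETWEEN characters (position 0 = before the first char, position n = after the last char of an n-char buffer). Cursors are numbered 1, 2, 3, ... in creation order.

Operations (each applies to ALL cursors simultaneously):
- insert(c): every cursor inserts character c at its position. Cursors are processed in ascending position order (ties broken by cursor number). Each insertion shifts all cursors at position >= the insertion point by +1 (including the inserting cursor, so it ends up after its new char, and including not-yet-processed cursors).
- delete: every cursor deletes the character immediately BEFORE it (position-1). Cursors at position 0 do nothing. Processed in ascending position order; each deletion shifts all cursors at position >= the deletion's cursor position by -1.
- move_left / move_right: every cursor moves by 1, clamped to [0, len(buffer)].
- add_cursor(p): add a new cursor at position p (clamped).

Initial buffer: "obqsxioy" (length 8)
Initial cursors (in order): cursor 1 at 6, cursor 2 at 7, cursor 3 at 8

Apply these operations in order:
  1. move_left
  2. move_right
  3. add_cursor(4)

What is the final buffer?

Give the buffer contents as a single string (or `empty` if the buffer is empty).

Answer: obqsxioy

Derivation:
After op 1 (move_left): buffer="obqsxioy" (len 8), cursors c1@5 c2@6 c3@7, authorship ........
After op 2 (move_right): buffer="obqsxioy" (len 8), cursors c1@6 c2@7 c3@8, authorship ........
After op 3 (add_cursor(4)): buffer="obqsxioy" (len 8), cursors c4@4 c1@6 c2@7 c3@8, authorship ........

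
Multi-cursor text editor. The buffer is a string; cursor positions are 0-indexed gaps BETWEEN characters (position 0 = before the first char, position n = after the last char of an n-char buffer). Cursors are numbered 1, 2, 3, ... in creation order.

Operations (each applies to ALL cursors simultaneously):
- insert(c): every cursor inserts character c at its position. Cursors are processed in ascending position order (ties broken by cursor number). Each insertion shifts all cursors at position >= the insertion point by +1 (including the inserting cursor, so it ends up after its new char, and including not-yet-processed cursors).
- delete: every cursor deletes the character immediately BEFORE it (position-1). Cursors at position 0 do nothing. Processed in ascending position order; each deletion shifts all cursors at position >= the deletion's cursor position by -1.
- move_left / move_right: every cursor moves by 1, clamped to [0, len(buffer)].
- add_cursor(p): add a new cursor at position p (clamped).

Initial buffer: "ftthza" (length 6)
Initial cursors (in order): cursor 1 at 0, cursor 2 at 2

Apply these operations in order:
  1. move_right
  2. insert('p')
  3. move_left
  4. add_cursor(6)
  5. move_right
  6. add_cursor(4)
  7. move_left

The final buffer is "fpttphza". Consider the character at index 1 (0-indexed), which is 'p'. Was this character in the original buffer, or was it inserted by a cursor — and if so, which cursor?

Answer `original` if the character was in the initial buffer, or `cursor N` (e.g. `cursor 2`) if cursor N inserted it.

After op 1 (move_right): buffer="ftthza" (len 6), cursors c1@1 c2@3, authorship ......
After op 2 (insert('p')): buffer="fpttphza" (len 8), cursors c1@2 c2@5, authorship .1..2...
After op 3 (move_left): buffer="fpttphza" (len 8), cursors c1@1 c2@4, authorship .1..2...
After op 4 (add_cursor(6)): buffer="fpttphza" (len 8), cursors c1@1 c2@4 c3@6, authorship .1..2...
After op 5 (move_right): buffer="fpttphza" (len 8), cursors c1@2 c2@5 c3@7, authorship .1..2...
After op 6 (add_cursor(4)): buffer="fpttphza" (len 8), cursors c1@2 c4@4 c2@5 c3@7, authorship .1..2...
After op 7 (move_left): buffer="fpttphza" (len 8), cursors c1@1 c4@3 c2@4 c3@6, authorship .1..2...
Authorship (.=original, N=cursor N): . 1 . . 2 . . .
Index 1: author = 1

Answer: cursor 1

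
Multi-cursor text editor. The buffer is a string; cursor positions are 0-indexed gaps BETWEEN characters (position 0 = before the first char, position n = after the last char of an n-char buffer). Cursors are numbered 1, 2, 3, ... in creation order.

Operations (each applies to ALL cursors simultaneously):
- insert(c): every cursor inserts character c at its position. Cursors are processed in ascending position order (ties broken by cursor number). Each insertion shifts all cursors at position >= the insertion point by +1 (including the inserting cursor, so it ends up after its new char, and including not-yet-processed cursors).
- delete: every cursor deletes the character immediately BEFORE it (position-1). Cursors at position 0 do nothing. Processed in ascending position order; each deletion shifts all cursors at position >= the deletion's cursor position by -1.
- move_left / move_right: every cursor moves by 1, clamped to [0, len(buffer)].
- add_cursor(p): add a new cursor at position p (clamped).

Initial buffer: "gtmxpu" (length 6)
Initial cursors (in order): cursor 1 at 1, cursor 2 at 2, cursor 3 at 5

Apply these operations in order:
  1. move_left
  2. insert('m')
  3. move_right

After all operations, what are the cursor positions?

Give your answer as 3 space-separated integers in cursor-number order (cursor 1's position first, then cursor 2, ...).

Answer: 2 4 8

Derivation:
After op 1 (move_left): buffer="gtmxpu" (len 6), cursors c1@0 c2@1 c3@4, authorship ......
After op 2 (insert('m')): buffer="mgmtmxmpu" (len 9), cursors c1@1 c2@3 c3@7, authorship 1.2...3..
After op 3 (move_right): buffer="mgmtmxmpu" (len 9), cursors c1@2 c2@4 c3@8, authorship 1.2...3..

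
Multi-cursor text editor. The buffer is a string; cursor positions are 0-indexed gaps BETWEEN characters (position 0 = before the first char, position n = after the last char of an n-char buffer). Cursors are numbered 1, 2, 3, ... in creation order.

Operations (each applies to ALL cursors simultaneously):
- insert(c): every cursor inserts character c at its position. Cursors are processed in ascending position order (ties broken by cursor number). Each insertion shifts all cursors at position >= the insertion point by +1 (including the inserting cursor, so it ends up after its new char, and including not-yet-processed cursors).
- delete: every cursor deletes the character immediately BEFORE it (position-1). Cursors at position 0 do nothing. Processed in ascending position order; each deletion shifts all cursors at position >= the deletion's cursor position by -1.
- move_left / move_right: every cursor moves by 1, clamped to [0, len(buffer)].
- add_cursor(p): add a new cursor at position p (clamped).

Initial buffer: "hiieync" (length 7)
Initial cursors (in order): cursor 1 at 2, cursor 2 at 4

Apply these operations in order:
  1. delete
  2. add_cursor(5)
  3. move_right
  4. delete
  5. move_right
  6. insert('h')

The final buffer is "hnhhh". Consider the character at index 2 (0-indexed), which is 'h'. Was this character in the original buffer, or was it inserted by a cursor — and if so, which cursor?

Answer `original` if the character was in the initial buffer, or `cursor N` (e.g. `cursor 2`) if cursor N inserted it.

Answer: cursor 1

Derivation:
After op 1 (delete): buffer="hiync" (len 5), cursors c1@1 c2@2, authorship .....
After op 2 (add_cursor(5)): buffer="hiync" (len 5), cursors c1@1 c2@2 c3@5, authorship .....
After op 3 (move_right): buffer="hiync" (len 5), cursors c1@2 c2@3 c3@5, authorship .....
After op 4 (delete): buffer="hn" (len 2), cursors c1@1 c2@1 c3@2, authorship ..
After op 5 (move_right): buffer="hn" (len 2), cursors c1@2 c2@2 c3@2, authorship ..
After op 6 (insert('h')): buffer="hnhhh" (len 5), cursors c1@5 c2@5 c3@5, authorship ..123
Authorship (.=original, N=cursor N): . . 1 2 3
Index 2: author = 1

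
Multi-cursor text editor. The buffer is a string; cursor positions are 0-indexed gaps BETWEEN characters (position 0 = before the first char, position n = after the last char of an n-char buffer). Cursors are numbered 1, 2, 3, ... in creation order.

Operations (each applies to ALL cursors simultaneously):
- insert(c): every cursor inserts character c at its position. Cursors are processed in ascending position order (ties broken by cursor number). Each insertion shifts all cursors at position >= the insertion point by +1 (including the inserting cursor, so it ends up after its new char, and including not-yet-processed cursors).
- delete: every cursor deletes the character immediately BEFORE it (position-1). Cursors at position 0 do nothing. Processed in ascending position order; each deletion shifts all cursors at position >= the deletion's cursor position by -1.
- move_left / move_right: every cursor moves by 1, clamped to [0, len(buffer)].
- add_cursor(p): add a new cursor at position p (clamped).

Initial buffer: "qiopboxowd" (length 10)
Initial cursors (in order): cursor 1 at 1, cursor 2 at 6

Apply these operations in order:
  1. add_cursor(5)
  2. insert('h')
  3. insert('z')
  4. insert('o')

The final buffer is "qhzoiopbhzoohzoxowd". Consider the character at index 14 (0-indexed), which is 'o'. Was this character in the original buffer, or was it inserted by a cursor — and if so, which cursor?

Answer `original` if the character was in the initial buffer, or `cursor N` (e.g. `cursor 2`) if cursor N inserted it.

Answer: cursor 2

Derivation:
After op 1 (add_cursor(5)): buffer="qiopboxowd" (len 10), cursors c1@1 c3@5 c2@6, authorship ..........
After op 2 (insert('h')): buffer="qhiopbhohxowd" (len 13), cursors c1@2 c3@7 c2@9, authorship .1....3.2....
After op 3 (insert('z')): buffer="qhziopbhzohzxowd" (len 16), cursors c1@3 c3@9 c2@12, authorship .11....33.22....
After op 4 (insert('o')): buffer="qhzoiopbhzoohzoxowd" (len 19), cursors c1@4 c3@11 c2@15, authorship .111....333.222....
Authorship (.=original, N=cursor N): . 1 1 1 . . . . 3 3 3 . 2 2 2 . . . .
Index 14: author = 2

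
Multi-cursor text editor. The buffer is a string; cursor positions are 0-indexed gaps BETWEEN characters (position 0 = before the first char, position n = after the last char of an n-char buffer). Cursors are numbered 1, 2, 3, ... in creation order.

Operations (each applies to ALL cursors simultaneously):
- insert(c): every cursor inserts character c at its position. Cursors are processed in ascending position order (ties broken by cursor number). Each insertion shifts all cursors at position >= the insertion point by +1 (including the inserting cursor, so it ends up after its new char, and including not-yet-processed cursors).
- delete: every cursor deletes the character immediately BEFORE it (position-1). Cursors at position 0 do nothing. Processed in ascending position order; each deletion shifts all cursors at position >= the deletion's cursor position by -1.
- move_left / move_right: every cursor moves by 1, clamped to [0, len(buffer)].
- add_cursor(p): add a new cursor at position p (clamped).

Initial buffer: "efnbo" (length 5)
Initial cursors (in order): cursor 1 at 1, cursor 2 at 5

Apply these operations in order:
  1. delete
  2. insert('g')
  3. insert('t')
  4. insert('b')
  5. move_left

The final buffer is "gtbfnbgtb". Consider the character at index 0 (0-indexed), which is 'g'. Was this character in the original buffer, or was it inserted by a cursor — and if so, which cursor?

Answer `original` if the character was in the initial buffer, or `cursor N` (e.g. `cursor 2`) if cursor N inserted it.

After op 1 (delete): buffer="fnb" (len 3), cursors c1@0 c2@3, authorship ...
After op 2 (insert('g')): buffer="gfnbg" (len 5), cursors c1@1 c2@5, authorship 1...2
After op 3 (insert('t')): buffer="gtfnbgt" (len 7), cursors c1@2 c2@7, authorship 11...22
After op 4 (insert('b')): buffer="gtbfnbgtb" (len 9), cursors c1@3 c2@9, authorship 111...222
After op 5 (move_left): buffer="gtbfnbgtb" (len 9), cursors c1@2 c2@8, authorship 111...222
Authorship (.=original, N=cursor N): 1 1 1 . . . 2 2 2
Index 0: author = 1

Answer: cursor 1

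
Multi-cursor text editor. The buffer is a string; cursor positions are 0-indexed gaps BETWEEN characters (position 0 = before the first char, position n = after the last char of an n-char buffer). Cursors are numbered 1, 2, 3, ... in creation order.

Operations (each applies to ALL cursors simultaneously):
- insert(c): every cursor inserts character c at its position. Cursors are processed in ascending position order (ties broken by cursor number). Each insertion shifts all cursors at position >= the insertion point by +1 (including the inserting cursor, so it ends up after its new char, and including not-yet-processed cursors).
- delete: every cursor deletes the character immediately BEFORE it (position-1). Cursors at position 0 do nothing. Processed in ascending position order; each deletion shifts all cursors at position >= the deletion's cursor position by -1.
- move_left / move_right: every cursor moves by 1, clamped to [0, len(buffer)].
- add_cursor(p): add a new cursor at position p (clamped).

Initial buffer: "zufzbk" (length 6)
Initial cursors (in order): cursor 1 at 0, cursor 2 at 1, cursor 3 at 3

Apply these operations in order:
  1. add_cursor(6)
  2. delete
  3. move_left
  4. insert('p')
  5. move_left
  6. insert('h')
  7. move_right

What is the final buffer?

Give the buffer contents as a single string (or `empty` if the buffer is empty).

After op 1 (add_cursor(6)): buffer="zufzbk" (len 6), cursors c1@0 c2@1 c3@3 c4@6, authorship ......
After op 2 (delete): buffer="uzb" (len 3), cursors c1@0 c2@0 c3@1 c4@3, authorship ...
After op 3 (move_left): buffer="uzb" (len 3), cursors c1@0 c2@0 c3@0 c4@2, authorship ...
After op 4 (insert('p')): buffer="pppuzpb" (len 7), cursors c1@3 c2@3 c3@3 c4@6, authorship 123..4.
After op 5 (move_left): buffer="pppuzpb" (len 7), cursors c1@2 c2@2 c3@2 c4@5, authorship 123..4.
After op 6 (insert('h')): buffer="pphhhpuzhpb" (len 11), cursors c1@5 c2@5 c3@5 c4@9, authorship 121233..44.
After op 7 (move_right): buffer="pphhhpuzhpb" (len 11), cursors c1@6 c2@6 c3@6 c4@10, authorship 121233..44.

Answer: pphhhpuzhpb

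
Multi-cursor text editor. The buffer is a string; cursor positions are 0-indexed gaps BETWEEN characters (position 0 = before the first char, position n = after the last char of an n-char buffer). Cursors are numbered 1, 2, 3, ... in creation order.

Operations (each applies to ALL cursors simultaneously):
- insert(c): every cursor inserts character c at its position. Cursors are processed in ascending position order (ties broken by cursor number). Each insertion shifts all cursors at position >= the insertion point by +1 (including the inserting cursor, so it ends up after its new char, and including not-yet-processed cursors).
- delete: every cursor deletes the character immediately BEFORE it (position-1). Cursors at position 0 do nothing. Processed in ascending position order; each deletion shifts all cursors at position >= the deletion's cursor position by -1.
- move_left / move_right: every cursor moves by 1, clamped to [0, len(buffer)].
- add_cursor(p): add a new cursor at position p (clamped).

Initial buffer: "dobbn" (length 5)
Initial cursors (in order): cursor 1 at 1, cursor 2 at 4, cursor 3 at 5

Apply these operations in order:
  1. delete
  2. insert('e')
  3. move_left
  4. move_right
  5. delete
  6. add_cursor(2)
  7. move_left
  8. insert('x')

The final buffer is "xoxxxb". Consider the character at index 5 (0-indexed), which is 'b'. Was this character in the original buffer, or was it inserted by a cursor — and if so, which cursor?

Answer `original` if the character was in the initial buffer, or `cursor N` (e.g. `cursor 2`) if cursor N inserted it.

After op 1 (delete): buffer="ob" (len 2), cursors c1@0 c2@2 c3@2, authorship ..
After op 2 (insert('e')): buffer="eobee" (len 5), cursors c1@1 c2@5 c3@5, authorship 1..23
After op 3 (move_left): buffer="eobee" (len 5), cursors c1@0 c2@4 c3@4, authorship 1..23
After op 4 (move_right): buffer="eobee" (len 5), cursors c1@1 c2@5 c3@5, authorship 1..23
After op 5 (delete): buffer="ob" (len 2), cursors c1@0 c2@2 c3@2, authorship ..
After op 6 (add_cursor(2)): buffer="ob" (len 2), cursors c1@0 c2@2 c3@2 c4@2, authorship ..
After op 7 (move_left): buffer="ob" (len 2), cursors c1@0 c2@1 c3@1 c4@1, authorship ..
After op 8 (insert('x')): buffer="xoxxxb" (len 6), cursors c1@1 c2@5 c3@5 c4@5, authorship 1.234.
Authorship (.=original, N=cursor N): 1 . 2 3 4 .
Index 5: author = original

Answer: original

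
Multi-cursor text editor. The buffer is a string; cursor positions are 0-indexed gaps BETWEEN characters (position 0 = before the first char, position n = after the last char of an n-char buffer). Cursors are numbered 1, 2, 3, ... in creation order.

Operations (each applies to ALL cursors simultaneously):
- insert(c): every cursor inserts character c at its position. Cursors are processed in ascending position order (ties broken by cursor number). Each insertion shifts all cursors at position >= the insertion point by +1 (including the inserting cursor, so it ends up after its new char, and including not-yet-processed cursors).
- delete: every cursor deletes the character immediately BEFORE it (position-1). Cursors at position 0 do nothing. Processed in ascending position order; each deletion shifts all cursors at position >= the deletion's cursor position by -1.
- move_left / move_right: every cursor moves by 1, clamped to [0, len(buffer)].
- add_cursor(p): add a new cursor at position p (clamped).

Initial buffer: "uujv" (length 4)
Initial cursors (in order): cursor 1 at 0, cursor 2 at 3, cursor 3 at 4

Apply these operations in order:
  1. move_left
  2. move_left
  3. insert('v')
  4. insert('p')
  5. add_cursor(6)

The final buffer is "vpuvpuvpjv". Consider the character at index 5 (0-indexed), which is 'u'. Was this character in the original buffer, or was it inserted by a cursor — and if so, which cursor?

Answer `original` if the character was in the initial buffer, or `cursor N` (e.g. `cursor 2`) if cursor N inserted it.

Answer: original

Derivation:
After op 1 (move_left): buffer="uujv" (len 4), cursors c1@0 c2@2 c3@3, authorship ....
After op 2 (move_left): buffer="uujv" (len 4), cursors c1@0 c2@1 c3@2, authorship ....
After op 3 (insert('v')): buffer="vuvuvjv" (len 7), cursors c1@1 c2@3 c3@5, authorship 1.2.3..
After op 4 (insert('p')): buffer="vpuvpuvpjv" (len 10), cursors c1@2 c2@5 c3@8, authorship 11.22.33..
After op 5 (add_cursor(6)): buffer="vpuvpuvpjv" (len 10), cursors c1@2 c2@5 c4@6 c3@8, authorship 11.22.33..
Authorship (.=original, N=cursor N): 1 1 . 2 2 . 3 3 . .
Index 5: author = original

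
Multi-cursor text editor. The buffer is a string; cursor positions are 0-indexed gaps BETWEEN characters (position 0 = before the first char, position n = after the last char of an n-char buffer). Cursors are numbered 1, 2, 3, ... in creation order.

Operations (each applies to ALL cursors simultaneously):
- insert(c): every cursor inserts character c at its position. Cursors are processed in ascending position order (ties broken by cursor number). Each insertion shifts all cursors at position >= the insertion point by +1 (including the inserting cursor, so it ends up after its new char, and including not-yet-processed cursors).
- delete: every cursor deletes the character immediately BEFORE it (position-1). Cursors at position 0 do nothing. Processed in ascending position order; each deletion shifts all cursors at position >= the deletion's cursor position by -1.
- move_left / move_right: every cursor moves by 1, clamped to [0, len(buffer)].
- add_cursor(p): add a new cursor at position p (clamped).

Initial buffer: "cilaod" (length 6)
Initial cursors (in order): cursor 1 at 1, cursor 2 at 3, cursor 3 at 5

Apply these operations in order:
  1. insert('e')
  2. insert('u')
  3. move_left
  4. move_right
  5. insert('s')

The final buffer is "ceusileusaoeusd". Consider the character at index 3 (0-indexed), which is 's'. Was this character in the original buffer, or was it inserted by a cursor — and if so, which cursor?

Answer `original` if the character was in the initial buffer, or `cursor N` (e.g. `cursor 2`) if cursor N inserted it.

Answer: cursor 1

Derivation:
After op 1 (insert('e')): buffer="ceileaoed" (len 9), cursors c1@2 c2@5 c3@8, authorship .1..2..3.
After op 2 (insert('u')): buffer="ceuileuaoeud" (len 12), cursors c1@3 c2@7 c3@11, authorship .11..22..33.
After op 3 (move_left): buffer="ceuileuaoeud" (len 12), cursors c1@2 c2@6 c3@10, authorship .11..22..33.
After op 4 (move_right): buffer="ceuileuaoeud" (len 12), cursors c1@3 c2@7 c3@11, authorship .11..22..33.
After op 5 (insert('s')): buffer="ceusileusaoeusd" (len 15), cursors c1@4 c2@9 c3@14, authorship .111..222..333.
Authorship (.=original, N=cursor N): . 1 1 1 . . 2 2 2 . . 3 3 3 .
Index 3: author = 1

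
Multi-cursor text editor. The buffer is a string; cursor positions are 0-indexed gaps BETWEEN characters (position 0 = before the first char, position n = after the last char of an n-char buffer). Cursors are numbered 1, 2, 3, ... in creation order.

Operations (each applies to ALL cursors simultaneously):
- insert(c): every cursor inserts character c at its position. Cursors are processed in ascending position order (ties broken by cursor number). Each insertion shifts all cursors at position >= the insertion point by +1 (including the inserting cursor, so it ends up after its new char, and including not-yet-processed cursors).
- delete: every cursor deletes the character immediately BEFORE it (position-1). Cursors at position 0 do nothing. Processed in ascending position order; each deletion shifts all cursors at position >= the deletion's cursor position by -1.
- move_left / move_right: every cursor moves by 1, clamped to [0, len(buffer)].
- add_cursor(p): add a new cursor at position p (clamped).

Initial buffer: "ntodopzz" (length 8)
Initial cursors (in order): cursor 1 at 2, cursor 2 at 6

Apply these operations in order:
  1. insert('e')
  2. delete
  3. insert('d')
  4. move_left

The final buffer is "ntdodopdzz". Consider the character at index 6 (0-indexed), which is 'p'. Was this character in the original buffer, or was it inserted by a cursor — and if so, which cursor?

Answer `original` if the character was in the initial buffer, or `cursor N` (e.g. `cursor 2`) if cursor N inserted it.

Answer: original

Derivation:
After op 1 (insert('e')): buffer="nteodopezz" (len 10), cursors c1@3 c2@8, authorship ..1....2..
After op 2 (delete): buffer="ntodopzz" (len 8), cursors c1@2 c2@6, authorship ........
After op 3 (insert('d')): buffer="ntdodopdzz" (len 10), cursors c1@3 c2@8, authorship ..1....2..
After op 4 (move_left): buffer="ntdodopdzz" (len 10), cursors c1@2 c2@7, authorship ..1....2..
Authorship (.=original, N=cursor N): . . 1 . . . . 2 . .
Index 6: author = original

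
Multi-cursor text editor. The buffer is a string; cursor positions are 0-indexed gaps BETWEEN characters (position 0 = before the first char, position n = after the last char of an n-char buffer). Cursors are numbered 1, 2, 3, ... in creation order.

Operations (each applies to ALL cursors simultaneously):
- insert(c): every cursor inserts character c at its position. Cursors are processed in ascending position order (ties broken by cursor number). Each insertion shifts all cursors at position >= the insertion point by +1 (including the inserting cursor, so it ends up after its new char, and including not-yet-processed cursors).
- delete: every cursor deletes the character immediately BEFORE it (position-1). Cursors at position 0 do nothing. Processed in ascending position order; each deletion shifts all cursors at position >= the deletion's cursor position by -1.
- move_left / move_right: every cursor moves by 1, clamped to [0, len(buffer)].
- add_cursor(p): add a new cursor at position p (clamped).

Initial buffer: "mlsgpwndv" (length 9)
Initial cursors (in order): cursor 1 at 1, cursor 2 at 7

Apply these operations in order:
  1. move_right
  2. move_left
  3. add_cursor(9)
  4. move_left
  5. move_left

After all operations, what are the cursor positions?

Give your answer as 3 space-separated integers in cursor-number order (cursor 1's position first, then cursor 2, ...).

Answer: 0 5 7

Derivation:
After op 1 (move_right): buffer="mlsgpwndv" (len 9), cursors c1@2 c2@8, authorship .........
After op 2 (move_left): buffer="mlsgpwndv" (len 9), cursors c1@1 c2@7, authorship .........
After op 3 (add_cursor(9)): buffer="mlsgpwndv" (len 9), cursors c1@1 c2@7 c3@9, authorship .........
After op 4 (move_left): buffer="mlsgpwndv" (len 9), cursors c1@0 c2@6 c3@8, authorship .........
After op 5 (move_left): buffer="mlsgpwndv" (len 9), cursors c1@0 c2@5 c3@7, authorship .........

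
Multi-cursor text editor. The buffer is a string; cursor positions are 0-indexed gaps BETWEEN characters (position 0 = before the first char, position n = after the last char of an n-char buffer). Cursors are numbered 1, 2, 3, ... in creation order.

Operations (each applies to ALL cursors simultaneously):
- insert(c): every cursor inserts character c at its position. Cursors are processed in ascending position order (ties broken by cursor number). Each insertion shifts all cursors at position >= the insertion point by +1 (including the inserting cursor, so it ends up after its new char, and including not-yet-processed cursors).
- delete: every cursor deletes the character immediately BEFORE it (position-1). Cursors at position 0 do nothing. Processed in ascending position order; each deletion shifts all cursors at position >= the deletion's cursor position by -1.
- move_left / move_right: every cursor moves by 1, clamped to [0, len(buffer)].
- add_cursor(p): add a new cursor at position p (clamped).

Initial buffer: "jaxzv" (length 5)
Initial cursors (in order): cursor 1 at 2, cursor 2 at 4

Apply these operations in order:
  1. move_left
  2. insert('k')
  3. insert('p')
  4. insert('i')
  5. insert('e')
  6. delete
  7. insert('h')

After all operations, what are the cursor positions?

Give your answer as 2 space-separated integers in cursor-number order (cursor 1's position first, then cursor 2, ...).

After op 1 (move_left): buffer="jaxzv" (len 5), cursors c1@1 c2@3, authorship .....
After op 2 (insert('k')): buffer="jkaxkzv" (len 7), cursors c1@2 c2@5, authorship .1..2..
After op 3 (insert('p')): buffer="jkpaxkpzv" (len 9), cursors c1@3 c2@7, authorship .11..22..
After op 4 (insert('i')): buffer="jkpiaxkpizv" (len 11), cursors c1@4 c2@9, authorship .111..222..
After op 5 (insert('e')): buffer="jkpieaxkpiezv" (len 13), cursors c1@5 c2@11, authorship .1111..2222..
After op 6 (delete): buffer="jkpiaxkpizv" (len 11), cursors c1@4 c2@9, authorship .111..222..
After op 7 (insert('h')): buffer="jkpihaxkpihzv" (len 13), cursors c1@5 c2@11, authorship .1111..2222..

Answer: 5 11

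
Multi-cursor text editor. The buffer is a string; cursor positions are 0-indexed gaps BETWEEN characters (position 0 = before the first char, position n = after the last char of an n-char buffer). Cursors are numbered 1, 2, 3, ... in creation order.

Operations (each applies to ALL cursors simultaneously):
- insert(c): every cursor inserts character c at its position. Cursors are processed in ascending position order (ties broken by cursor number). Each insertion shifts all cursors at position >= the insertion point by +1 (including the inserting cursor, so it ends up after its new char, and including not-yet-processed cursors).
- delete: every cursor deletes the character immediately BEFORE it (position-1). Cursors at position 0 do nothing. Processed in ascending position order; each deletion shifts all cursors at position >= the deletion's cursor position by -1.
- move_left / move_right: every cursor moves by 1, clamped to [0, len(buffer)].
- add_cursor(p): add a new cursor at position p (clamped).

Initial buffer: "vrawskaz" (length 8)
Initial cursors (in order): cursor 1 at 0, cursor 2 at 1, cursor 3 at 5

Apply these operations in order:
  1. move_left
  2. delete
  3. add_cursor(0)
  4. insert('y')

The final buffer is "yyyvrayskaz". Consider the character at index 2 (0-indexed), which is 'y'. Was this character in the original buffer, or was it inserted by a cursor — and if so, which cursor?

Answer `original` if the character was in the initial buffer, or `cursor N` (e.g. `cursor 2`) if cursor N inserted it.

Answer: cursor 4

Derivation:
After op 1 (move_left): buffer="vrawskaz" (len 8), cursors c1@0 c2@0 c3@4, authorship ........
After op 2 (delete): buffer="vraskaz" (len 7), cursors c1@0 c2@0 c3@3, authorship .......
After op 3 (add_cursor(0)): buffer="vraskaz" (len 7), cursors c1@0 c2@0 c4@0 c3@3, authorship .......
After op 4 (insert('y')): buffer="yyyvrayskaz" (len 11), cursors c1@3 c2@3 c4@3 c3@7, authorship 124...3....
Authorship (.=original, N=cursor N): 1 2 4 . . . 3 . . . .
Index 2: author = 4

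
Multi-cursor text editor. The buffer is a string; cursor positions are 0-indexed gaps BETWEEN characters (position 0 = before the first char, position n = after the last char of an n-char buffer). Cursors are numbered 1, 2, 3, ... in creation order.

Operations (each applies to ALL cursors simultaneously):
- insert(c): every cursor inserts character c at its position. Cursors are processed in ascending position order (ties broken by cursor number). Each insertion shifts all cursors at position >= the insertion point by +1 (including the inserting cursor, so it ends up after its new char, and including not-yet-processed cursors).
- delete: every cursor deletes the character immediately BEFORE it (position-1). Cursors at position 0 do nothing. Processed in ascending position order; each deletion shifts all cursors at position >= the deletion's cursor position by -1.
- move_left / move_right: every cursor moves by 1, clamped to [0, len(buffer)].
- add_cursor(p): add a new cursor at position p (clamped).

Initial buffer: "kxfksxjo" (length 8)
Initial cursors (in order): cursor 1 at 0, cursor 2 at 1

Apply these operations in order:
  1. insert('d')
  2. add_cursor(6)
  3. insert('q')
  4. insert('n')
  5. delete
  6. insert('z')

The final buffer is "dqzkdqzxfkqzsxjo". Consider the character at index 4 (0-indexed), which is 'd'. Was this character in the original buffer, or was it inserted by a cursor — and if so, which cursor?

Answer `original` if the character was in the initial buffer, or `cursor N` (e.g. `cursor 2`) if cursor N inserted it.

After op 1 (insert('d')): buffer="dkdxfksxjo" (len 10), cursors c1@1 c2@3, authorship 1.2.......
After op 2 (add_cursor(6)): buffer="dkdxfksxjo" (len 10), cursors c1@1 c2@3 c3@6, authorship 1.2.......
After op 3 (insert('q')): buffer="dqkdqxfkqsxjo" (len 13), cursors c1@2 c2@5 c3@9, authorship 11.22...3....
After op 4 (insert('n')): buffer="dqnkdqnxfkqnsxjo" (len 16), cursors c1@3 c2@7 c3@12, authorship 111.222...33....
After op 5 (delete): buffer="dqkdqxfkqsxjo" (len 13), cursors c1@2 c2@5 c3@9, authorship 11.22...3....
After op 6 (insert('z')): buffer="dqzkdqzxfkqzsxjo" (len 16), cursors c1@3 c2@7 c3@12, authorship 111.222...33....
Authorship (.=original, N=cursor N): 1 1 1 . 2 2 2 . . . 3 3 . . . .
Index 4: author = 2

Answer: cursor 2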